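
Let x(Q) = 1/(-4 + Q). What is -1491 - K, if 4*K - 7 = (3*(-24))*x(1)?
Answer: -5995/4 ≈ -1498.8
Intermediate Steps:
K = 31/4 (K = 7/4 + ((3*(-24))/(-4 + 1))/4 = 7/4 + (-72/(-3))/4 = 7/4 + (-72*(-1/3))/4 = 7/4 + (1/4)*24 = 7/4 + 6 = 31/4 ≈ 7.7500)
-1491 - K = -1491 - 1*31/4 = -1491 - 31/4 = -5995/4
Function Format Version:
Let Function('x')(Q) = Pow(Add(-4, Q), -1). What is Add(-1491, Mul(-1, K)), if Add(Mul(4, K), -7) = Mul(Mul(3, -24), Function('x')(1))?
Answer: Rational(-5995, 4) ≈ -1498.8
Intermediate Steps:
K = Rational(31, 4) (K = Add(Rational(7, 4), Mul(Rational(1, 4), Mul(Mul(3, -24), Pow(Add(-4, 1), -1)))) = Add(Rational(7, 4), Mul(Rational(1, 4), Mul(-72, Pow(-3, -1)))) = Add(Rational(7, 4), Mul(Rational(1, 4), Mul(-72, Rational(-1, 3)))) = Add(Rational(7, 4), Mul(Rational(1, 4), 24)) = Add(Rational(7, 4), 6) = Rational(31, 4) ≈ 7.7500)
Add(-1491, Mul(-1, K)) = Add(-1491, Mul(-1, Rational(31, 4))) = Add(-1491, Rational(-31, 4)) = Rational(-5995, 4)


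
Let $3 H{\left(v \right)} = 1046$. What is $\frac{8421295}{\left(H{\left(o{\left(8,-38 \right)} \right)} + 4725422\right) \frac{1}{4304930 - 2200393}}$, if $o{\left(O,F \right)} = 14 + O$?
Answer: $\frac{53168780746245}{14177312} \approx 3.7503 \cdot 10^{6}$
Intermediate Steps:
$H{\left(v \right)} = \frac{1046}{3}$ ($H{\left(v \right)} = \frac{1}{3} \cdot 1046 = \frac{1046}{3}$)
$\frac{8421295}{\left(H{\left(o{\left(8,-38 \right)} \right)} + 4725422\right) \frac{1}{4304930 - 2200393}} = \frac{8421295}{\left(\frac{1046}{3} + 4725422\right) \frac{1}{4304930 - 2200393}} = \frac{8421295}{\frac{14177312}{3} \cdot \frac{1}{2104537}} = \frac{8421295}{\frac{14177312}{6313611}} = 8421295 \cdot \frac{6313611}{14177312} = \frac{53168780746245}{14177312}$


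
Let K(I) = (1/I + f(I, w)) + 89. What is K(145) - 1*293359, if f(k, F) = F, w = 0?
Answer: -42524149/145 ≈ -2.9327e+5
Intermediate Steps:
K(I) = 89 + 1/I (K(I) = (1/I + 0) + 89 = 1/I + 89 = 89 + 1/I)
K(145) - 1*293359 = (89 + 1/145) - 1*293359 = (89 + 1/145) - 293359 = 12906/145 - 293359 = -42524149/145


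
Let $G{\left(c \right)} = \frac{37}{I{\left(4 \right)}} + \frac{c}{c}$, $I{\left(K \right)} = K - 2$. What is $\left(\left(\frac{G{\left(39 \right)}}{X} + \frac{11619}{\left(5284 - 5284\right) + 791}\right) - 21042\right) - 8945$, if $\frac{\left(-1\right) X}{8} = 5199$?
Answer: $- \frac{657378151627}{21932848} \approx -29972.0$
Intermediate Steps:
$X = -41592$ ($X = \left(-8\right) 5199 = -41592$)
$I{\left(K \right)} = -2 + K$
$G{\left(c \right)} = \frac{39}{2}$ ($G{\left(c \right)} = \frac{37}{-2 + 4} + \frac{c}{c} = \frac{37}{2} + 1 = \frac{39}{2}$)
$\left(\left(\frac{G{\left(39 \right)}}{X} + \frac{11619}{\left(5284 - 5284\right) + 791}\right) - 21042\right) - 8945 = \left(\left(\frac{39}{2 \left(-41592\right)} + \frac{11619}{\left(5284 - 5284\right) + 791}\right) - 21042\right) - 8945 = \left(\left(\frac{39}{2} \left(- \frac{1}{41592}\right) + \frac{11619}{0 + 791}\right) - 21042\right) - 8945 = \left(\left(- \frac{13}{27728} + \frac{11619}{791}\right) - 21042\right) - 8945 = \left(\frac{322161349}{21932848} - 21042\right) - 8945 = - \frac{461188826267}{21932848} - 8945 = - \frac{657378151627}{21932848}$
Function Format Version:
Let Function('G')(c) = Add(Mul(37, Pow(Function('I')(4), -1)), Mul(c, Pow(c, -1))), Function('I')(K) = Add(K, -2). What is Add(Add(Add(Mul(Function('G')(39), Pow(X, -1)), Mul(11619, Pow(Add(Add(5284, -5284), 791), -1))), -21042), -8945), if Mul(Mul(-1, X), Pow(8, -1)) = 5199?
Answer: Rational(-657378151627, 21932848) ≈ -29972.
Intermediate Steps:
X = -41592 (X = Mul(-8, 5199) = -41592)
Function('I')(K) = Add(-2, K)
Function('G')(c) = Rational(39, 2) (Function('G')(c) = Add(Mul(37, Pow(Add(-2, 4), -1)), Mul(c, Pow(c, -1))) = Add(Mul(37, Pow(2, -1)), 1) = Add(Mul(37, Rational(1, 2)), 1) = Add(Rational(37, 2), 1) = Rational(39, 2))
Add(Add(Add(Mul(Function('G')(39), Pow(X, -1)), Mul(11619, Pow(Add(Add(5284, -5284), 791), -1))), -21042), -8945) = Add(Add(Add(Mul(Rational(39, 2), Pow(-41592, -1)), Mul(11619, Pow(Add(Add(5284, -5284), 791), -1))), -21042), -8945) = Add(Add(Add(Mul(Rational(39, 2), Rational(-1, 41592)), Mul(11619, Pow(Add(0, 791), -1))), -21042), -8945) = Add(Add(Add(Rational(-13, 27728), Mul(11619, Pow(791, -1))), -21042), -8945) = Add(Add(Add(Rational(-13, 27728), Mul(11619, Rational(1, 791))), -21042), -8945) = Add(Add(Add(Rational(-13, 27728), Rational(11619, 791)), -21042), -8945) = Add(Add(Rational(322161349, 21932848), -21042), -8945) = Add(Rational(-461188826267, 21932848), -8945) = Rational(-657378151627, 21932848)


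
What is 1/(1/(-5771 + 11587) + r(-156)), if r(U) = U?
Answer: -5816/907295 ≈ -0.0064103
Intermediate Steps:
1/(1/(-5771 + 11587) + r(-156)) = 1/(1/(-5771 + 11587) - 156) = 1/(1/5816 - 156) = 1/(-907295/5816) = -5816/907295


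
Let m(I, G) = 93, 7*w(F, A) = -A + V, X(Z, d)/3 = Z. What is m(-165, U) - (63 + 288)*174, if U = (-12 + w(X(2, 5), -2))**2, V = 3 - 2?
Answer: -60981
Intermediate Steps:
X(Z, d) = 3*Z
V = 1
w(F, A) = 1/7 - A/7 (w(F, A) = (-A + 1)/7 = (1 - A)/7 = 1/7 - A/7)
U = 6561/49 (U = (-12 + (1/7 - 1/7*(-2)))**2 = (-12 + (1/7 + 2/7))**2 = (-12 + 3/7)**2 = (-81/7)**2 = 6561/49 ≈ 133.90)
m(-165, U) - (63 + 288)*174 = 93 - (63 + 288)*174 = 93 - 351*174 = 93 - 1*61074 = 93 - 61074 = -60981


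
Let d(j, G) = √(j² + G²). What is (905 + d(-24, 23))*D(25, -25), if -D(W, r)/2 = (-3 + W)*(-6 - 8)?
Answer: 557480 + 616*√1105 ≈ 5.7796e+5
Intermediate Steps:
D(W, r) = -84 + 28*W (D(W, r) = -2*(-3 + W)*(-6 - 8) = -2*(-3 + W)*(-14) = -2*(42 - 14*W) = -84 + 28*W)
d(j, G) = √(G² + j²)
(905 + d(-24, 23))*D(25, -25) = (905 + √(23² + (-24)²))*(-84 + 28*25) = (905 + √(529 + 576))*(-84 + 700) = (905 + √1105)*616 = 557480 + 616*√1105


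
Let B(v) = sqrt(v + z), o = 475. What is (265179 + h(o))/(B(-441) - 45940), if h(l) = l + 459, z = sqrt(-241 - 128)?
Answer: 266113/(-45940 + sqrt(3)*sqrt(-147 + I*sqrt(41))) ≈ -5.7927 - 0.0026486*I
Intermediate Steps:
z = 3*I*sqrt(41) (z = sqrt(-369) = 3*I*sqrt(41) ≈ 19.209*I)
B(v) = sqrt(v + 3*I*sqrt(41))
h(l) = 459 + l
(265179 + h(o))/(B(-441) - 45940) = (265179 + (459 + 475))/(sqrt(-441 + 3*I*sqrt(41)) - 45940) = (265179 + 934)/(-45940 + sqrt(-441 + 3*I*sqrt(41))) = 266113/(-45940 + sqrt(-441 + 3*I*sqrt(41)))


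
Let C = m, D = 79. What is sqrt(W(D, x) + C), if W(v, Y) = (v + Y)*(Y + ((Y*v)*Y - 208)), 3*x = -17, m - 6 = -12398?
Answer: 2*sqrt(3198882)/9 ≈ 397.45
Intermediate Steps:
m = -12392 (m = 6 - 12398 = -12392)
x = -17/3 (x = (1/3)*(-17) = -17/3 ≈ -5.6667)
W(v, Y) = (Y + v)*(-208 + Y + v*Y**2) (W(v, Y) = (Y + v)*(Y + (v*Y**2 - 208)) = (Y + v)*(Y + (-208 + v*Y**2)) = (Y + v)*(-208 + Y + v*Y**2))
C = -12392
sqrt(W(D, x) + C) = sqrt(((-17/3)**2 - 208*(-17/3) - 208*79 - 17/3*79 + 79*(-17/3)**3 + (-17/3)**2*79**2) - 12392) = sqrt((289/9 + 3536/3 - 16432 - 1343/3 + 79*(-4913/27) + (289/9)*6241) - 12392) = sqrt((289/9 + 3536/3 - 16432 - 1343/3 - 388127/27 + 1803649/9) - 12392) = sqrt(4599760/27 - 12392) = sqrt(4265176/27) = 2*sqrt(3198882)/9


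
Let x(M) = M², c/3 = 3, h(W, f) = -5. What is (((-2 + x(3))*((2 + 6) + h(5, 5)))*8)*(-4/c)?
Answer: -224/3 ≈ -74.667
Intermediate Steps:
c = 9 (c = 3*3 = 9)
(((-2 + x(3))*((2 + 6) + h(5, 5)))*8)*(-4/c) = (((-2 + 3²)*((2 + 6) - 5))*8)*(-4/9) = (((-2 + 9)*(8 - 5))*8)*(-4*⅑) = ((7*3)*8)*(-4/9) = (21*8)*(-4/9) = 168*(-4/9) = -224/3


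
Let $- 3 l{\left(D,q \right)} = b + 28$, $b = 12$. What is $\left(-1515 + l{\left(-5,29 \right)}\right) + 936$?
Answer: $- \frac{1777}{3} \approx -592.33$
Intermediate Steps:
$l{\left(D,q \right)} = - \frac{40}{3}$ ($l{\left(D,q \right)} = - \frac{12 + 28}{3} = \left(- \frac{1}{3}\right) 40 = - \frac{40}{3}$)
$\left(-1515 + l{\left(-5,29 \right)}\right) + 936 = \left(-1515 - \frac{40}{3}\right) + 936 = - \frac{4585}{3} + 936 = - \frac{1777}{3}$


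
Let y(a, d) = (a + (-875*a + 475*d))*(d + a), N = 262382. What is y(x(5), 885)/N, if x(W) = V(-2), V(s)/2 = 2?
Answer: 2918153/2066 ≈ 1412.5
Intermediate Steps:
V(s) = 4 (V(s) = 2*2 = 4)
x(W) = 4
y(a, d) = (a + d)*(-874*a + 475*d) (y(a, d) = (-874*a + 475*d)*(a + d) = (a + d)*(-874*a + 475*d))
y(x(5), 885)/N = (-874*4² + 475*885² - 399*4*885)/262382 = (-874*16 + 475*783225 - 1412460)*(1/262382) = (-13984 + 372031875 - 1412460)*(1/262382) = 370605431*(1/262382) = 2918153/2066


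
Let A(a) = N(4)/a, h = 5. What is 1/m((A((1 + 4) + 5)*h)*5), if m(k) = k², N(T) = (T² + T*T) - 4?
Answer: 1/4900 ≈ 0.00020408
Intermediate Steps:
N(T) = -4 + 2*T² (N(T) = (T² + T²) - 4 = 2*T² - 4 = -4 + 2*T²)
A(a) = 28/a (A(a) = (-4 + 2*4²)/a = (-4 + 2*16)/a = (-4 + 32)/a = 28/a)
1/m((A((1 + 4) + 5)*h)*5) = 1/((((28/((1 + 4) + 5))*5)*5)²) = 1/((((28/(5 + 5))*5)*5)²) = 1/((((28/10)*5)*5)²) = 1/((((28*(⅒))*5)*5)²) = 1/((((14/5)*5)*5)²) = 1/((14*5)²) = 1/(70²) = 1/4900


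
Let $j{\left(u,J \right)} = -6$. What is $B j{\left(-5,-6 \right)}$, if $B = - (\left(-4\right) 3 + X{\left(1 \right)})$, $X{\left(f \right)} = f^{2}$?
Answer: $-66$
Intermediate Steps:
$B = 11$ ($B = - (\left(-4\right) 3 + 1^{2}) = - (-12 + 1) = \left(-1\right) \left(-11\right) = 11$)
$B j{\left(-5,-6 \right)} = 11 \left(-6\right) = -66$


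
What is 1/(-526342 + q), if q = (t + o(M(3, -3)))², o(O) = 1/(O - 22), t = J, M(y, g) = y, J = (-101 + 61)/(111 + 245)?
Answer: -2859481/1505064870661 ≈ -1.8999e-6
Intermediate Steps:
J = -10/89 (J = -40/356 = -40*1/356 = -10/89 ≈ -0.11236)
t = -10/89 ≈ -0.11236
o(O) = 1/(-22 + O)
q = 77841/2859481 (q = (-10/89 + 1/(-22 + 3))² = (-10/89 + 1/(-19))² = (-10/89 - 1/19)² = (-279/1691)² = 77841/2859481 ≈ 0.027222)
1/(-526342 + q) = 1/(-526342 + 77841/2859481) = 1/(-1505064870661/2859481) = -2859481/1505064870661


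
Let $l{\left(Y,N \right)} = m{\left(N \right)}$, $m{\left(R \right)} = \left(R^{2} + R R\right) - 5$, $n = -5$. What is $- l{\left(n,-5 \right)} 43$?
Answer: $-1935$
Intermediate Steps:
$m{\left(R \right)} = -5 + 2 R^{2}$ ($m{\left(R \right)} = \left(R^{2} + R^{2}\right) - 5 = 2 R^{2} - 5 = -5 + 2 R^{2}$)
$l{\left(Y,N \right)} = -5 + 2 N^{2}$
$- l{\left(n,-5 \right)} 43 = - (-5 + 2 \left(-5\right)^{2}) 43 = - (-5 + 2 \cdot 25) 43 = - (-5 + 50) 43 = \left(-1\right) 45 \cdot 43 = \left(-45\right) 43 = -1935$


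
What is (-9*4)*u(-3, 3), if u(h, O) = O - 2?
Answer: -36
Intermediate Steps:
u(h, O) = -2 + O
(-9*4)*u(-3, 3) = (-9*4)*(-2 + 3) = -36*1 = -36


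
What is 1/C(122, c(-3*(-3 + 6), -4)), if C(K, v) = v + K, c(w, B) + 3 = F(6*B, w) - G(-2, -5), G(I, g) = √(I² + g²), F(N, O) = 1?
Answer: 120/14371 + √29/14371 ≈ 0.0087249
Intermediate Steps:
c(w, B) = -2 - √29 (c(w, B) = -3 + (1 - √((-2)² + (-5)²)) = -3 + (1 - √(4 + 25)) = -3 + (1 - √29) = -2 - √29)
C(K, v) = K + v
1/C(122, c(-3*(-3 + 6), -4)) = 1/(122 + (-2 - √29)) = 1/(120 - √29)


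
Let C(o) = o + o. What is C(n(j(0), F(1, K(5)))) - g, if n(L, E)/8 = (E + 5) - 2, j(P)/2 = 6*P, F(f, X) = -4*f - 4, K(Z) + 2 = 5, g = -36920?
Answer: 36840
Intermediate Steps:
K(Z) = 3 (K(Z) = -2 + 5 = 3)
F(f, X) = -4 - 4*f
j(P) = 12*P (j(P) = 2*(6*P) = 12*P)
n(L, E) = 24 + 8*E (n(L, E) = 8*((E + 5) - 2) = 8*((5 + E) - 2) = 8*(3 + E) = 24 + 8*E)
C(o) = 2*o
C(n(j(0), F(1, K(5)))) - g = 2*(24 + 8*(-4 - 4*1)) - 1*(-36920) = 2*(24 + 8*(-4 - 4)) + 36920 = 2*(24 + 8*(-8)) + 36920 = 2*(24 - 64) + 36920 = 2*(-40) + 36920 = -80 + 36920 = 36840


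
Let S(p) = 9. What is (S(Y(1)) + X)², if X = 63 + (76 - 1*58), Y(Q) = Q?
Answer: 8100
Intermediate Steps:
X = 81 (X = 63 + (76 - 58) = 63 + 18 = 81)
(S(Y(1)) + X)² = (9 + 81)² = 90² = 8100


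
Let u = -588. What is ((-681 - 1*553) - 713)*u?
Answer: 1144836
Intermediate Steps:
((-681 - 1*553) - 713)*u = ((-681 - 1*553) - 713)*(-588) = ((-681 - 553) - 713)*(-588) = (-1234 - 713)*(-588) = -1947*(-588) = 1144836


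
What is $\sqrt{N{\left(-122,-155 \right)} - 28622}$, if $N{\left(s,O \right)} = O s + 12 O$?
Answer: $2 i \sqrt{2893} \approx 107.57 i$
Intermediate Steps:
$N{\left(s,O \right)} = 12 O + O s$
$\sqrt{N{\left(-122,-155 \right)} - 28622} = \sqrt{- 155 \left(12 - 122\right) - 28622} = \sqrt{\left(-155\right) \left(-110\right) - 28622} = \sqrt{17050 - 28622} = \sqrt{-11572} = 2 i \sqrt{2893}$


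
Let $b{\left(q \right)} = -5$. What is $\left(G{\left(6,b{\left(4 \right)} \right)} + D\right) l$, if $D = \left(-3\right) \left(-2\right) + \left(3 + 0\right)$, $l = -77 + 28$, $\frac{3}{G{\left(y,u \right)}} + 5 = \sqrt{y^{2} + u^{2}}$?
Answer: $- \frac{5537}{12} - \frac{49 \sqrt{61}}{12} \approx -493.31$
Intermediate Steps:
$G{\left(y,u \right)} = \frac{3}{-5 + \sqrt{u^{2} + y^{2}}}$ ($G{\left(y,u \right)} = \frac{3}{-5 + \sqrt{y^{2} + u^{2}}} = \frac{3}{-5 + \sqrt{u^{2} + y^{2}}}$)
$l = -49$
$D = 9$ ($D = 6 + 3 = 9$)
$\left(G{\left(6,b{\left(4 \right)} \right)} + D\right) l = \left(\frac{3}{-5 + \sqrt{\left(-5\right)^{2} + 6^{2}}} + 9\right) \left(-49\right) = \left(\frac{3}{-5 + \sqrt{25 + 36}} + 9\right) \left(-49\right) = \left(\frac{3}{-5 + \sqrt{61}} + 9\right) \left(-49\right) = \left(9 + \frac{3}{-5 + \sqrt{61}}\right) \left(-49\right) = -441 - \frac{147}{-5 + \sqrt{61}}$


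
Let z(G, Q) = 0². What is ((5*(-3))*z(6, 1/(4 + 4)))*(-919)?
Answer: 0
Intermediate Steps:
z(G, Q) = 0
((5*(-3))*z(6, 1/(4 + 4)))*(-919) = ((5*(-3))*0)*(-919) = -15*0*(-919) = 0*(-919) = 0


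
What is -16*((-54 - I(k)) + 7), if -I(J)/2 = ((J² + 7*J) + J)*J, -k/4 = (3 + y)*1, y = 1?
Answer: 66288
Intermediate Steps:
k = -16 (k = -4*(3 + 1) = -16 ≈ -16.000)
I(J) = -2*J*(J² + 8*J) (I(J) = -2*((J² + 7*J) + J)*J = -2*(J² + 8*J)*J = -2*J*(J² + 8*J))
-16*((-54 - I(k)) + 7) = -16*((-54 - 2*(-16)²*(-8 - 1*(-16))) + 7) = -16*((-54 - 2*256*(-8 + 16)) + 7) = -16*((-54 - 2*256*8) + 7) = -16*((-54 - 1*4096) + 7) = -16*((-54 - 4096) + 7) = -16*(-4150 + 7) = -16*(-4143) = 66288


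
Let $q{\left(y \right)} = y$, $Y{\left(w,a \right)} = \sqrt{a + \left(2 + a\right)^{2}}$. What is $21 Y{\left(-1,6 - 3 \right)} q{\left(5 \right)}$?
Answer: $210 \sqrt{7} \approx 555.61$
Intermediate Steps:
$21 Y{\left(-1,6 - 3 \right)} q{\left(5 \right)} = 21 \sqrt{\left(6 - 3\right) + \left(2 + \left(6 - 3\right)\right)^{2}} \cdot 5 = 21 \sqrt{3 + \left(2 + 3\right)^{2}} \cdot 5 = 21 \sqrt{3 + 5^{2}} \cdot 5 = 21 \sqrt{3 + 25} \cdot 5 = 21 \sqrt{28} \cdot 5 = 21 \cdot 2 \sqrt{7} \cdot 5 = 42 \sqrt{7} \cdot 5 = 210 \sqrt{7}$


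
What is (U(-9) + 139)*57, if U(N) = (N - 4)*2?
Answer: 6441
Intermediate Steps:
U(N) = -8 + 2*N (U(N) = (-4 + N)*2 = -8 + 2*N)
(U(-9) + 139)*57 = ((-8 + 2*(-9)) + 139)*57 = ((-8 - 18) + 139)*57 = (-26 + 139)*57 = 113*57 = 6441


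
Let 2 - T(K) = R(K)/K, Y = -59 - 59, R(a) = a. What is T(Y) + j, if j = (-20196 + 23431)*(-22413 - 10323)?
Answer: -105900959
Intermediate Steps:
Y = -118
T(K) = 1 (T(K) = 2 - K/K = 2 - 1*1 = 2 - 1 = 1)
j = -105900960 (j = 3235*(-32736) = -105900960)
T(Y) + j = 1 - 105900960 = -105900959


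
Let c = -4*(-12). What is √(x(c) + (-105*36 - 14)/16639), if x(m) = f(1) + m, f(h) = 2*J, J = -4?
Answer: √224716826/2377 ≈ 6.3065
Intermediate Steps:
f(h) = -8 (f(h) = 2*(-4) = -8)
c = 48
x(m) = -8 + m
√(x(c) + (-105*36 - 14)/16639) = √((-8 + 48) + (-105*36 - 14)/16639) = √(40 + (-3780 - 14)*(1/16639)) = √(40 - 3794*1/16639) = √(40 - 542/2377) = √(94538/2377) = √224716826/2377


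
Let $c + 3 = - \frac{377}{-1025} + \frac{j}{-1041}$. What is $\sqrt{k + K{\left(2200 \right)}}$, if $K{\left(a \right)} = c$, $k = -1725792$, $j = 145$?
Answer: $\frac{i \sqrt{78595617432881283}}{213405} \approx 1313.7 i$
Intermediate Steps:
$c = - \frac{2957243}{1067025}$ ($c = -3 + \left(- \frac{377}{-1025} + \frac{145}{-1041}\right) = -3 + \left(\left(-377\right) \left(- \frac{1}{1025}\right) + 145 \left(- \frac{1}{1041}\right)\right) = -3 + \left(\frac{377}{1025} - \frac{145}{1041}\right) = -3 + \frac{243832}{1067025} = - \frac{2957243}{1067025} \approx -2.7715$)
$K{\left(a \right)} = - \frac{2957243}{1067025}$
$\sqrt{k + K{\left(2200 \right)}} = \sqrt{-1725792 - \frac{2957243}{1067025}} = \sqrt{- \frac{1841466166043}{1067025}} = \frac{i \sqrt{78595617432881283}}{213405}$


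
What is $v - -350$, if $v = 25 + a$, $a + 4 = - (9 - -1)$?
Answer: $361$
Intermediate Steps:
$a = -14$ ($a = -4 - \left(9 - -1\right) = -4 - \left(9 + 1\right) = -4 - 10 = -14$)
$v = 11$ ($v = 25 - 14 = 11$)
$v - -350 = 11 - -350 = 11 + 350 = 361$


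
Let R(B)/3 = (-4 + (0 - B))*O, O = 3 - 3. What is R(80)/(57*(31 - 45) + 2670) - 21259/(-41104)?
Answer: 3037/5872 ≈ 0.51720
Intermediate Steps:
O = 0
R(B) = 0 (R(B) = 3*((-4 + (0 - B))*0) = 3*((-4 - B)*0) = 3*0 = 0)
R(80)/(57*(31 - 45) + 2670) - 21259/(-41104) = 0/(57*(31 - 45) + 2670) - 21259/(-41104) = 0/(57*(-14) + 2670) - 21259*(-1/41104) = 0/(-798 + 2670) + 3037/5872 = 0/1872 + 3037/5872 = 0*(1/1872) + 3037/5872 = 0 + 3037/5872 = 3037/5872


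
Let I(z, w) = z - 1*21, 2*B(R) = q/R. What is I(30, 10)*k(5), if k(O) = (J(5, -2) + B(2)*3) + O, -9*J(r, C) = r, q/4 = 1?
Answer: 67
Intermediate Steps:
q = 4 (q = 4*1 = 4)
J(r, C) = -r/9
B(R) = 2/R (B(R) = (4/R)/2 = 2/R)
I(z, w) = -21 + z (I(z, w) = z - 21 = -21 + z)
k(O) = 22/9 + O (k(O) = (-⅑*5 + (2/2)*3) + O = (-5/9 + (2*(½))*3) + O = (-5/9 + 1*3) + O = (-5/9 + 3) + O = 22/9 + O)
I(30, 10)*k(5) = (-21 + 30)*(22/9 + 5) = 9*(67/9) = 67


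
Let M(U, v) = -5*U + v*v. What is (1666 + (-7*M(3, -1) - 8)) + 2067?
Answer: 3823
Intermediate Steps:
M(U, v) = v² - 5*U (M(U, v) = -5*U + v² = v² - 5*U)
(1666 + (-7*M(3, -1) - 8)) + 2067 = (1666 + (-7*((-1)² - 5*3) - 8)) + 2067 = (1666 + (-7*(1 - 15) - 8)) + 2067 = (1666 + (-7*(-14) - 8)) + 2067 = (1666 + (98 - 8)) + 2067 = (1666 + 90) + 2067 = 1756 + 2067 = 3823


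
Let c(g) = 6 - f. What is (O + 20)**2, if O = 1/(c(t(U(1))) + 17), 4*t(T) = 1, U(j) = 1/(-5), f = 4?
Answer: 145161/361 ≈ 402.11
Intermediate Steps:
U(j) = -1/5
t(T) = 1/4 (t(T) = (1/4)*1 = 1/4)
c(g) = 2 (c(g) = 6 - 1*4 = 6 - 4 = 2)
O = 1/19 (O = 1/(2 + 17) = 1/19 ≈ 0.052632)
(O + 20)**2 = (1/19 + 20)**2 = (381/19)**2 = 145161/361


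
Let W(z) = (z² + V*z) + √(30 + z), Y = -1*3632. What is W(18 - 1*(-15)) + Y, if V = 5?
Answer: -2378 + 3*√7 ≈ -2370.1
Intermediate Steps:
Y = -3632
W(z) = z² + √(30 + z) + 5*z (W(z) = (z² + 5*z) + √(30 + z) = z² + √(30 + z) + 5*z)
W(18 - 1*(-15)) + Y = ((18 - 1*(-15))² + √(30 + (18 - 1*(-15))) + 5*(18 - 1*(-15))) - 3632 = ((18 + 15)² + √(30 + (18 + 15)) + 5*(18 + 15)) - 3632 = (33² + √(30 + 33) + 5*33) - 3632 = (1089 + √63 + 165) - 3632 = (1089 + 3*√7 + 165) - 3632 = (1254 + 3*√7) - 3632 = -2378 + 3*√7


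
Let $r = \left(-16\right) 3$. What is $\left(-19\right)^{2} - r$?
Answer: $409$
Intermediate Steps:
$r = -48$
$\left(-19\right)^{2} - r = \left(-19\right)^{2} - -48 = 361 + 48 = 409$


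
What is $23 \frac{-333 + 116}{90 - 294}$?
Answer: $\frac{4991}{204} \approx 24.466$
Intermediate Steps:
$23 \frac{-333 + 116}{90 - 294} = 23 \left(- \frac{217}{-204}\right) = 23 \left(\left(-217\right) \left(- \frac{1}{204}\right)\right) = 23 \cdot \frac{217}{204} = \frac{4991}{204}$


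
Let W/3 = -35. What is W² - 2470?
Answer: 8555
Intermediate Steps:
W = -105 (W = 3*(-35) = -105)
W² - 2470 = (-105)² - 2470 = 11025 - 2470 = 8555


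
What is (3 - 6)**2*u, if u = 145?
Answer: 1305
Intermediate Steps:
(3 - 6)**2*u = (3 - 6)**2*145 = (-3)**2*145 = 9*145 = 1305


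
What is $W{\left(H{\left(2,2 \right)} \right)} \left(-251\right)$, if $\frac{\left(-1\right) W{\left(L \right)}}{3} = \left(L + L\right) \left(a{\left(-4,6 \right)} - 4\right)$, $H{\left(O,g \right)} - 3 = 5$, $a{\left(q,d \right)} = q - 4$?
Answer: $-144576$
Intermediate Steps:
$a{\left(q,d \right)} = -4 + q$ ($a{\left(q,d \right)} = q - 4 = -4 + q$)
$H{\left(O,g \right)} = 8$ ($H{\left(O,g \right)} = 3 + 5 = 8$)
$W{\left(L \right)} = 72 L$ ($W{\left(L \right)} = - 3 \left(L + L\right) \left(\left(-4 - 4\right) - 4\right) = - 3 \cdot 2 L \left(-8 - 4\right) = - 3 \cdot 2 L \left(-12\right) = - 3 \left(- 24 L\right) = 72 L$)
$W{\left(H{\left(2,2 \right)} \right)} \left(-251\right) = 72 \cdot 8 \left(-251\right) = 576 \left(-251\right) = -144576$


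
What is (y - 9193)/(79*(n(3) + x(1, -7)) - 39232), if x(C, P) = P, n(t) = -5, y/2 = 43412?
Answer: -77631/40180 ≈ -1.9321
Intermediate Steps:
y = 86824 (y = 2*43412 = 86824)
(y - 9193)/(79*(n(3) + x(1, -7)) - 39232) = (86824 - 9193)/(79*(-5 - 7) - 39232) = 77631/(79*(-12) - 39232) = 77631/(-948 - 39232) = 77631/(-40180) = 77631*(-1/40180) = -77631/40180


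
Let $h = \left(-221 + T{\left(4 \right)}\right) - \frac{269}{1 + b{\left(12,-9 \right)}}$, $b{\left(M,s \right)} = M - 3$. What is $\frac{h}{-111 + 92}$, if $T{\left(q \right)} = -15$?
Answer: $\frac{2629}{190} \approx 13.837$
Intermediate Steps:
$b{\left(M,s \right)} = -3 + M$
$h = - \frac{2629}{10}$ ($h = \left(-221 - 15\right) - \frac{269}{1 + \left(-3 + 12\right)} = -236 - \frac{269}{1 + 9} = -236 - \frac{269}{10} = - \frac{2629}{10} \approx -262.9$)
$\frac{h}{-111 + 92} = \frac{1}{-111 + 92} \left(- \frac{2629}{10}\right) = \frac{1}{-19} \left(- \frac{2629}{10}\right) = \left(- \frac{1}{19}\right) \left(- \frac{2629}{10}\right) = \frac{2629}{190}$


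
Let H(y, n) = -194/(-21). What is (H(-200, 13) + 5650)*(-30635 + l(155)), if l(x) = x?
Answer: -1207455040/7 ≈ -1.7249e+8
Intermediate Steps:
H(y, n) = 194/21 (H(y, n) = -194*(-1/21) = 194/21)
(H(-200, 13) + 5650)*(-30635 + l(155)) = (194/21 + 5650)*(-30635 + 155) = (118844/21)*(-30480) = -1207455040/7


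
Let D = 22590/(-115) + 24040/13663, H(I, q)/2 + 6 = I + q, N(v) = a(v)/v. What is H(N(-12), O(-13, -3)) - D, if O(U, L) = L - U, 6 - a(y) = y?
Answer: 62747759/314249 ≈ 199.68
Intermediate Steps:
a(y) = 6 - y
N(v) = (6 - v)/v
H(I, q) = -12 + 2*I + 2*q (H(I, q) = -12 + 2*(I + q) = -12 + (2*I + 2*q) = -12 + 2*I + 2*q)
D = -61176514/314249 (D = 22590*(-1/115) + 24040*(1/13663) = -4518/23 + 24040/13663 = -61176514/314249 ≈ -194.68)
H(N(-12), O(-13, -3)) - D = (-12 + 2*((6 - 1*(-12))/(-12)) + 2*(-3 - 1*(-13))) - 1*(-61176514/314249) = (-12 + 2*(-(6 + 12)/12) + 2*(-3 + 13)) + 61176514/314249 = (-12 + 2*(-1/12*18) + 2*10) + 61176514/314249 = (-12 + 2*(-3/2) + 20) + 61176514/314249 = (-12 - 3 + 20) + 61176514/314249 = 5 + 61176514/314249 = 62747759/314249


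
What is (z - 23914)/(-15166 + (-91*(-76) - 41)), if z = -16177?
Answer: 40091/8291 ≈ 4.8355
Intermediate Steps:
(z - 23914)/(-15166 + (-91*(-76) - 41)) = (-16177 - 23914)/(-15166 + (-91*(-76) - 41)) = -40091/(-15166 + (6916 - 41)) = -40091/(-15166 + 6875) = -40091/(-8291) = -40091*(-1/8291) = 40091/8291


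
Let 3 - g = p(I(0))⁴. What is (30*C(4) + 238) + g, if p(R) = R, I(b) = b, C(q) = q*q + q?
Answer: 841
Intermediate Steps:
C(q) = q + q² (C(q) = q² + q = q + q²)
g = 3 (g = 3 - 1*0⁴ = 3 - 1*0 = 3 + 0 = 3)
(30*C(4) + 238) + g = (30*(4*(1 + 4)) + 238) + 3 = (30*(4*5) + 238) + 3 = (30*20 + 238) + 3 = (600 + 238) + 3 = 838 + 3 = 841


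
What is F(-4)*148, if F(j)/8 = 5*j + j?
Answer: -28416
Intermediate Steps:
F(j) = 48*j (F(j) = 8*(5*j + j) = 8*(6*j) = 48*j)
F(-4)*148 = (48*(-4))*148 = -192*148 = -28416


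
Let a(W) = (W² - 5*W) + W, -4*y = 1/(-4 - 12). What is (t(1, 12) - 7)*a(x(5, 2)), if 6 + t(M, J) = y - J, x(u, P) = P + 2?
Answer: 0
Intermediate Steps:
y = 1/64 (y = -1/(4*(-4 - 12)) = -¼/(-16) = -¼*(-1/16) = 1/64 ≈ 0.015625)
x(u, P) = 2 + P
a(W) = W² - 4*W
t(M, J) = -383/64 - J (t(M, J) = -6 + (1/64 - J) = -383/64 - J)
(t(1, 12) - 7)*a(x(5, 2)) = ((-383/64 - 1*12) - 7)*((2 + 2)*(-4 + (2 + 2))) = ((-383/64 - 12) - 7)*(4*(-4 + 4)) = (-1151/64 - 7)*(4*0) = -1599/64*0 = 0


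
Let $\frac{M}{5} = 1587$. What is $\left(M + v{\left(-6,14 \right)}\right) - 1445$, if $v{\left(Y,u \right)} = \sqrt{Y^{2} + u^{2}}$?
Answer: $6490 + 2 \sqrt{58} \approx 6505.2$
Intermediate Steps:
$M = 7935$ ($M = 5 \cdot 1587 = 7935$)
$\left(M + v{\left(-6,14 \right)}\right) - 1445 = \left(7935 + \sqrt{\left(-6\right)^{2} + 14^{2}}\right) - 1445 = \left(7935 + \sqrt{36 + 196}\right) - 1445 = \left(7935 + \sqrt{232}\right) - 1445 = \left(7935 + 2 \sqrt{58}\right) - 1445 = 6490 + 2 \sqrt{58}$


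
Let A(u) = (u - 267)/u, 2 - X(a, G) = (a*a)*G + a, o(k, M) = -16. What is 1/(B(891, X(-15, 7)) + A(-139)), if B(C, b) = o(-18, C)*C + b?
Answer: -139/2197740 ≈ -6.3247e-5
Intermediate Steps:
X(a, G) = 2 - a - G*a**2 (X(a, G) = 2 - ((a*a)*G + a) = 2 - (a**2*G + a) = 2 - (G*a**2 + a) = 2 - (a + G*a**2) = 2 + (-a - G*a**2) = 2 - a - G*a**2)
A(u) = (-267 + u)/u
B(C, b) = b - 16*C (B(C, b) = -16*C + b = b - 16*C)
1/(B(891, X(-15, 7)) + A(-139)) = 1/(((2 - 1*(-15) - 1*7*(-15)**2) - 16*891) + (-267 - 139)/(-139)) = 1/(((2 + 15 - 1*7*225) - 14256) - 1/139*(-406)) = 1/(((2 + 15 - 1575) - 14256) + 406/139) = 1/((-1558 - 14256) + 406/139) = 1/(-15814 + 406/139) = 1/(-2197740/139) = -139/2197740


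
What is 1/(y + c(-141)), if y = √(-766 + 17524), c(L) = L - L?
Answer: √38/798 ≈ 0.0077248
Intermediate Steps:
c(L) = 0
y = 21*√38 (y = √16758 = 21*√38 ≈ 129.45)
1/(y + c(-141)) = 1/(21*√38 + 0) = 1/(21*√38) = √38/798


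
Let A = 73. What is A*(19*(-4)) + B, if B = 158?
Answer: -5390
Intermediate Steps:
A*(19*(-4)) + B = 73*(19*(-4)) + 158 = 73*(-76) + 158 = -5548 + 158 = -5390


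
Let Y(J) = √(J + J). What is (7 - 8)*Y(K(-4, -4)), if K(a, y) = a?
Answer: -2*I*√2 ≈ -2.8284*I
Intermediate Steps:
Y(J) = √2*√J (Y(J) = √(2*J) = √2*√J)
(7 - 8)*Y(K(-4, -4)) = (7 - 8)*(√2*√(-4)) = -√2*2*I = -2*I*√2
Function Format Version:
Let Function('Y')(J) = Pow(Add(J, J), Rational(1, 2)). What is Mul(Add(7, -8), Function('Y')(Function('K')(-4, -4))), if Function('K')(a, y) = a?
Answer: Mul(-2, I, Pow(2, Rational(1, 2))) ≈ Mul(-2.8284, I)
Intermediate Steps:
Function('Y')(J) = Mul(Pow(2, Rational(1, 2)), Pow(J, Rational(1, 2))) (Function('Y')(J) = Pow(Mul(2, J), Rational(1, 2)) = Mul(Pow(2, Rational(1, 2)), Pow(J, Rational(1, 2))))
Mul(Add(7, -8), Function('Y')(Function('K')(-4, -4))) = Mul(Add(7, -8), Mul(Pow(2, Rational(1, 2)), Pow(-4, Rational(1, 2)))) = Mul(-1, Mul(Pow(2, Rational(1, 2)), Mul(2, I))) = Mul(-1, Mul(2, I, Pow(2, Rational(1, 2)))) = Mul(-2, I, Pow(2, Rational(1, 2)))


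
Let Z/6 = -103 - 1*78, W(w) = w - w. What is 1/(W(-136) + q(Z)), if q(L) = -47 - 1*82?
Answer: -1/129 ≈ -0.0077519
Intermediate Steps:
W(w) = 0
Z = -1086 (Z = 6*(-103 - 1*78) = 6*(-103 - 78) = 6*(-181) = -1086)
q(L) = -129 (q(L) = -47 - 82 = -129)
1/(W(-136) + q(Z)) = 1/(0 - 129) = 1/(-129) = -1/129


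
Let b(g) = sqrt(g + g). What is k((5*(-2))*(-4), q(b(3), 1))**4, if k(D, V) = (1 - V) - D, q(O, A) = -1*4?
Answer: 1500625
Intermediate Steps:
b(g) = sqrt(2)*sqrt(g) (b(g) = sqrt(2*g) = sqrt(2)*sqrt(g))
q(O, A) = -4
k(D, V) = 1 - D - V
k((5*(-2))*(-4), q(b(3), 1))**4 = (1 - 5*(-2)*(-4) - 1*(-4))**4 = (1 - (-10)*(-4) + 4)**4 = (1 - 1*40 + 4)**4 = (1 - 40 + 4)**4 = (-35)**4 = 1500625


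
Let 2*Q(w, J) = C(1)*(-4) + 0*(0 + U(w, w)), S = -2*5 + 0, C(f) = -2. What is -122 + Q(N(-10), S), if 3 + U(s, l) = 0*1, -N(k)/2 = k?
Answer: -118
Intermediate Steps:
N(k) = -2*k
U(s, l) = -3 (U(s, l) = -3 + 0*1 = -3 + 0 = -3)
S = -10 (S = -10 + 0 = -10)
Q(w, J) = 4 (Q(w, J) = (-2*(-4) + 0*(0 - 3))/2 = (8 + 0*(-3))/2 = (8 + 0)/2 = (1/2)*8 = 4)
-122 + Q(N(-10), S) = -122 + 4 = -118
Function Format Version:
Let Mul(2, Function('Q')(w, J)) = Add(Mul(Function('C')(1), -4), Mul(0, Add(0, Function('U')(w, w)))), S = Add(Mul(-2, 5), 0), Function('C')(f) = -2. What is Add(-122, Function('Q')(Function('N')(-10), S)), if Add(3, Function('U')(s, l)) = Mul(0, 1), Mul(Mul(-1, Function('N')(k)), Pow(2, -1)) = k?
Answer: -118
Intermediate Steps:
Function('N')(k) = Mul(-2, k)
Function('U')(s, l) = -3 (Function('U')(s, l) = Add(-3, Mul(0, 1)) = Add(-3, 0) = -3)
S = -10 (S = Add(-10, 0) = -10)
Function('Q')(w, J) = 4 (Function('Q')(w, J) = Mul(Rational(1, 2), Add(Mul(-2, -4), Mul(0, Add(0, -3)))) = Mul(Rational(1, 2), Add(8, Mul(0, -3))) = Mul(Rational(1, 2), Add(8, 0)) = Mul(Rational(1, 2), 8) = 4)
Add(-122, Function('Q')(Function('N')(-10), S)) = Add(-122, 4) = -118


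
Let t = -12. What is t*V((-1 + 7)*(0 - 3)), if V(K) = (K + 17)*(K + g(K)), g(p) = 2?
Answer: -192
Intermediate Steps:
V(K) = (2 + K)*(17 + K) (V(K) = (K + 17)*(K + 2) = (17 + K)*(2 + K) = (2 + K)*(17 + K))
t*V((-1 + 7)*(0 - 3)) = -12*(34 + ((-1 + 7)*(0 - 3))² + 19*((-1 + 7)*(0 - 3))) = -12*(34 + (6*(-3))² + 19*(6*(-3))) = -12*(34 + (-18)² + 19*(-18)) = -12*(34 + 324 - 342) = -12*16 = -192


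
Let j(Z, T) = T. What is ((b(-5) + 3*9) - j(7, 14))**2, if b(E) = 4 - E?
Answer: 484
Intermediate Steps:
((b(-5) + 3*9) - j(7, 14))**2 = (((4 - 1*(-5)) + 3*9) - 1*14)**2 = (((4 + 5) + 27) - 14)**2 = ((9 + 27) - 14)**2 = (36 - 14)**2 = 22**2 = 484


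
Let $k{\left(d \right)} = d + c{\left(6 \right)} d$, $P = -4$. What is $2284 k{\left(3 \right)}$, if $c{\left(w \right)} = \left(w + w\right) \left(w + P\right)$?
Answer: $171300$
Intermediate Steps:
$c{\left(w \right)} = 2 w \left(-4 + w\right)$ ($c{\left(w \right)} = \left(w + w\right) \left(w - 4\right) = 2 w \left(-4 + w\right)$)
$k{\left(d \right)} = 25 d$ ($k{\left(d \right)} = d + 2 \cdot 6 \left(-4 + 6\right) d = d + 2 \cdot 6 \cdot 2 d = d + 24 d = 25 d$)
$2284 k{\left(3 \right)} = 2284 \cdot 25 \cdot 3 = 2284 \cdot 75 = 171300$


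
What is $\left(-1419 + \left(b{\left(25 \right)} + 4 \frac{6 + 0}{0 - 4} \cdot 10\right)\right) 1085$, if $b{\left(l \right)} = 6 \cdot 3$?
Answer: $-1585185$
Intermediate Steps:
$b{\left(l \right)} = 18$
$\left(-1419 + \left(b{\left(25 \right)} + 4 \frac{6 + 0}{0 - 4} \cdot 10\right)\right) 1085 = \left(-1419 + \left(18 + 4 \frac{6 + 0}{0 - 4} \cdot 10\right)\right) 1085 = \left(-1419 + \left(18 + 4 \frac{6}{-4} \cdot 10\right)\right) 1085 = \left(-1419 + \left(18 + 4 \cdot 6 \left(- \frac{1}{4}\right) 10\right)\right) 1085 = \left(-1419 + \left(18 + 4 \left(- \frac{3}{2}\right) 10\right)\right) 1085 = \left(-1419 + \left(18 - 60\right)\right) 1085 = \left(-1419 - 42\right) 1085 = \left(-1461\right) 1085 = -1585185$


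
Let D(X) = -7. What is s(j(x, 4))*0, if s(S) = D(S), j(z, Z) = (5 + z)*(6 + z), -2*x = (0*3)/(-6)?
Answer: 0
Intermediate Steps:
x = 0 (x = -0*3/(2*(-6)) = -0*(-1)/6 = -1/2*0 = 0)
s(S) = -7
s(j(x, 4))*0 = -7*0 = 0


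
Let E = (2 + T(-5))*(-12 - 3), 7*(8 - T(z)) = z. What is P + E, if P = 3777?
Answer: 25314/7 ≈ 3616.3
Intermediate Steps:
T(z) = 8 - z/7
E = -1125/7 (E = (2 + (8 - ⅐*(-5)))*(-12 - 3) = (2 + (8 + 5/7))*(-15) = (2 + 61/7)*(-15) = (75/7)*(-15) = -1125/7 ≈ -160.71)
P + E = 3777 - 1125/7 = 25314/7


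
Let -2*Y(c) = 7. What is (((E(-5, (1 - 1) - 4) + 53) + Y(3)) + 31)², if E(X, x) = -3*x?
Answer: 34225/4 ≈ 8556.3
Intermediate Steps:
Y(c) = -7/2 (Y(c) = -½*7 = -7/2)
(((E(-5, (1 - 1) - 4) + 53) + Y(3)) + 31)² = (((-3*((1 - 1) - 4) + 53) - 7/2) + 31)² = (((-3*(0 - 4) + 53) - 7/2) + 31)² = (((-3*(-4) + 53) - 7/2) + 31)² = (((12 + 53) - 7/2) + 31)² = ((65 - 7/2) + 31)² = (123/2 + 31)² = (185/2)² = 34225/4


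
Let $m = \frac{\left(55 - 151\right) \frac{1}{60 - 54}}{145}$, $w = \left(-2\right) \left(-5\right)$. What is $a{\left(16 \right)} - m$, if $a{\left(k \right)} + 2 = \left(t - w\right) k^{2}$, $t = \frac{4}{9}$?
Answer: $- \frac{3194786}{1305} \approx -2448.1$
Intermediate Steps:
$w = 10$
$m = - \frac{16}{145}$ ($m = - \frac{96}{6} \cdot \frac{1}{145} = \left(-96\right) \frac{1}{6} \cdot \frac{1}{145} = \left(-16\right) \frac{1}{145} = - \frac{16}{145} \approx -0.11034$)
$t = \frac{4}{9}$ ($t = 4 \cdot \frac{1}{9} = \frac{4}{9} \approx 0.44444$)
$a{\left(k \right)} = -2 - \frac{86 k^{2}}{9}$ ($a{\left(k \right)} = -2 + \left(\frac{4}{9} - 10\right) k^{2} = -2 - \frac{86 k^{2}}{9}$)
$a{\left(16 \right)} - m = \left(-2 - \frac{86 \cdot 16^{2}}{9}\right) - - \frac{16}{145} = \left(-2 - \frac{22016}{9}\right) + \frac{16}{145} = - \frac{22034}{9} + \frac{16}{145} = - \frac{3194786}{1305}$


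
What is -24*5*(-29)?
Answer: 3480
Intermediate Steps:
-24*5*(-29) = -120*(-29) = 3480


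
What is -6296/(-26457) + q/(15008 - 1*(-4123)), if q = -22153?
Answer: -155217715/168716289 ≈ -0.91999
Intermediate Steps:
-6296/(-26457) + q/(15008 - 1*(-4123)) = -6296/(-26457) - 22153/(15008 - 1*(-4123)) = -6296*(-1/26457) - 22153/(15008 + 4123) = 6296/26457 - 22153/19131 = -155217715/168716289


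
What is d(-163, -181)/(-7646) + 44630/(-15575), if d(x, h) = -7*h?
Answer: -72194901/23817290 ≈ -3.0312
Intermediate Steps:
d(-163, -181)/(-7646) + 44630/(-15575) = -7*(-181)/(-7646) + 44630/(-15575) = 1267*(-1/7646) + 44630*(-1/15575) = -1267/7646 - 8926/3115 = -72194901/23817290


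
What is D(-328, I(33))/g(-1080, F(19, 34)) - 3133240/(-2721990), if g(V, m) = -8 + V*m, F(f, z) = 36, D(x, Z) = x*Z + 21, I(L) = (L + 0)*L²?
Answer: 3220679899397/10585274712 ≈ 304.26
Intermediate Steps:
I(L) = L³ (I(L) = L*L² = L³)
D(x, Z) = 21 + Z*x (D(x, Z) = Z*x + 21 = 21 + Z*x)
D(-328, I(33))/g(-1080, F(19, 34)) - 3133240/(-2721990) = (21 + 33³*(-328))/(-8 - 1080*36) - 3133240/(-2721990) = (21 + 35937*(-328))/(-8 - 38880) - 3133240*(-1/2721990) = (21 - 11787336)/(-38888) + 313324/272199 = -11787315*(-1/38888) + 313324/272199 = 11787315/38888 + 313324/272199 = 3220679899397/10585274712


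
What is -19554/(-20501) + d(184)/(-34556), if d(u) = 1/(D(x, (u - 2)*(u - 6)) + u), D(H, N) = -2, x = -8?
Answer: 727685443/762927368 ≈ 0.95381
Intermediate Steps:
d(u) = 1/(-2 + u)
-19554/(-20501) + d(184)/(-34556) = -19554/(-20501) + 1/((-2 + 184)*(-34556)) = -19554*(-1/20501) - 1/34556/182 = 19554/20501 + (1/182)*(-1/34556) = 19554/20501 - 1/6289192 = 727685443/762927368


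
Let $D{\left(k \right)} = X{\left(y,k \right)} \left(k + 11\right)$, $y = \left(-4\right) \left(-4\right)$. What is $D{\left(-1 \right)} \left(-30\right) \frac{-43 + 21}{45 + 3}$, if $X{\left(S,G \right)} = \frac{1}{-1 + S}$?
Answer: $\frac{55}{6} \approx 9.1667$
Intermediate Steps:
$y = 16$
$D{\left(k \right)} = \frac{11}{15} + \frac{k}{15}$ ($D{\left(k \right)} = \frac{k + 11}{-1 + 16} = \frac{11 + k}{15} = \frac{11}{15} + \frac{k}{15}$)
$D{\left(-1 \right)} \left(-30\right) \frac{-43 + 21}{45 + 3} = \left(\frac{11}{15} + \frac{1}{15} \left(-1\right)\right) \left(-30\right) \frac{-43 + 21}{45 + 3} = \left(\frac{11}{15} - \frac{1}{15}\right) \left(-30\right) \left(- \frac{22}{48}\right) = \frac{2}{3} \left(-30\right) \left(\left(-22\right) \frac{1}{48}\right) = \left(-20\right) \left(- \frac{11}{24}\right) = \frac{55}{6}$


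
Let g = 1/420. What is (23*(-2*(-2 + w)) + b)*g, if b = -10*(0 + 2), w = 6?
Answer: -17/35 ≈ -0.48571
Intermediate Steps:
g = 1/420 ≈ 0.0023810
b = -20 (b = -10*2 = -20)
(23*(-2*(-2 + w)) + b)*g = (23*(-2*(-2 + 6)) - 20)*(1/420) = (23*(-2*4) - 20)*(1/420) = (23*(-8) - 20)*(1/420) = (-184 - 20)*(1/420) = -204*1/420 = -17/35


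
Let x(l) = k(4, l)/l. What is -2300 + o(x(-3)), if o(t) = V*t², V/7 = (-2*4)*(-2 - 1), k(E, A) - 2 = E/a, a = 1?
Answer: -1628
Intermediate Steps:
k(E, A) = 2 + E (k(E, A) = 2 + E/1 = 2 + E*1 = 2 + E)
x(l) = 6/l (x(l) = (2 + 4)/l = 6/l)
V = 168 (V = 7*((-2*4)*(-2 - 1)) = 7*(-8*(-3)) = 7*24 = 168)
o(t) = 168*t²
-2300 + o(x(-3)) = -2300 + 168*(6/(-3))² = -2300 + 168*(6*(-⅓))² = -2300 + 168*(-2)² = -2300 + 168*4 = -2300 + 672 = -1628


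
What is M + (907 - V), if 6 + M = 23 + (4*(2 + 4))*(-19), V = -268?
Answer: 736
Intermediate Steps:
M = -439 (M = -6 + (23 + (4*(2 + 4))*(-19)) = -6 + (23 + (4*6)*(-19)) = -6 + (23 + 24*(-19)) = -6 + (23 - 456) = -6 - 433 = -439)
M + (907 - V) = -439 + (907 - 1*(-268)) = -439 + (907 + 268) = -439 + 1175 = 736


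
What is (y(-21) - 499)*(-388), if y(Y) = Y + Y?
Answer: 209908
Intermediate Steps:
y(Y) = 2*Y
(y(-21) - 499)*(-388) = (2*(-21) - 499)*(-388) = (-42 - 499)*(-388) = -541*(-388) = 209908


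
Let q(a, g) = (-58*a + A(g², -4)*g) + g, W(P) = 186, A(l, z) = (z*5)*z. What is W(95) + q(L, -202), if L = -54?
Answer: -13044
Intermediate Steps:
A(l, z) = 5*z² (A(l, z) = (5*z)*z = 5*z²)
q(a, g) = -58*a + 81*g (q(a, g) = (-58*a + (5*(-4)²)*g) + g = (-58*a + (5*16)*g) + g = (-58*a + 80*g) + g = -58*a + 81*g)
W(95) + q(L, -202) = 186 + (-58*(-54) + 81*(-202)) = 186 + (3132 - 16362) = 186 - 13230 = -13044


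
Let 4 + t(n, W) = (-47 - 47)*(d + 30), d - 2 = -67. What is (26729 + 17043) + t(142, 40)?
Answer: 47058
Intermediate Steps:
d = -65 (d = 2 - 67 = -65)
t(n, W) = 3286 (t(n, W) = -4 + (-47 - 47)*(-65 + 30) = -4 - 94*(-35) = -4 + 3290 = 3286)
(26729 + 17043) + t(142, 40) = (26729 + 17043) + 3286 = 43772 + 3286 = 47058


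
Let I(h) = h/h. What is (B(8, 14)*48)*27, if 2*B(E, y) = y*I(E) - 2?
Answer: 7776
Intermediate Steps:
I(h) = 1
B(E, y) = -1 + y/2 (B(E, y) = (y*1 - 2)/2 = (y - 2)/2 = (-2 + y)/2 = -1 + y/2)
(B(8, 14)*48)*27 = ((-1 + (½)*14)*48)*27 = ((-1 + 7)*48)*27 = (6*48)*27 = 288*27 = 7776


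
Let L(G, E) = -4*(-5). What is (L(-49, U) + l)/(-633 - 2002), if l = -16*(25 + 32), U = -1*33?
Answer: 892/2635 ≈ 0.33852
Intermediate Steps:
U = -33
l = -912 (l = -16*57 = -912)
L(G, E) = 20
(L(-49, U) + l)/(-633 - 2002) = (20 - 912)/(-633 - 2002) = -892/(-2635) = -892*(-1/2635) = 892/2635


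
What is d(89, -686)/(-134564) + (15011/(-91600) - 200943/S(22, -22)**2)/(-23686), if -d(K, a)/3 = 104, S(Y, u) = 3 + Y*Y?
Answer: 40875496625214619/17310675608445970400 ≈ 0.0023613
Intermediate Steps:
S(Y, u) = 3 + Y**2
d(K, a) = -312 (d(K, a) = -3*104 = -312)
d(89, -686)/(-134564) + (15011/(-91600) - 200943/S(22, -22)**2)/(-23686) = -312/(-134564) + (15011/(-91600) - 200943/(3 + 22**2)**2)/(-23686) = -312*(-1/134564) + (15011*(-1/91600) - 200943/(3 + 484)**2)*(-1/23686) = 78/33641 + (-15011/91600 - 200943/(487**2))*(-1/23686) = 78/33641 + (-15011/91600 - 200943/237169)*(-1/23686) = 78/33641 - 21966522659/21724680400*(-1/23686) = 78/33641 + 21966522659/514570779954400 = 40875496625214619/17310675608445970400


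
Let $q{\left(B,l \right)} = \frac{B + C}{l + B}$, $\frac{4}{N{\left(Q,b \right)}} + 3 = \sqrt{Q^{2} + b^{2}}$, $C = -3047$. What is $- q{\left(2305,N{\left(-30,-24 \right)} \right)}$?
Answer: $\frac{2509033674}{7794262979} - \frac{17808 \sqrt{41}}{7794262979} \approx 0.32189$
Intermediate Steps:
$N{\left(Q,b \right)} = \frac{4}{-3 + \sqrt{Q^{2} + b^{2}}}$
$q{\left(B,l \right)} = \frac{-3047 + B}{B + l}$ ($q{\left(B,l \right)} = \frac{B - 3047}{l + B} = \frac{-3047 + B}{B + l}$)
$- q{\left(2305,N{\left(-30,-24 \right)} \right)} = - \frac{-3047 + 2305}{2305 + \frac{4}{-3 + \sqrt{\left(-30\right)^{2} + \left(-24\right)^{2}}}} = - \frac{-742}{2305 + \frac{4}{-3 + \sqrt{900 + 576}}} = - \frac{-742}{2305 + \frac{4}{-3 + \sqrt{1476}}} = - \frac{-742}{2305 + \frac{4}{-3 + 6 \sqrt{41}}} = \frac{742}{2305 + \frac{4}{-3 + 6 \sqrt{41}}}$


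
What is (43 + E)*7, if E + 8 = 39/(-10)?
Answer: 2177/10 ≈ 217.70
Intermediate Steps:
E = -119/10 (E = -8 + 39/(-10) = -8 + 39*(-⅒) = -8 - 39/10 = -119/10 ≈ -11.900)
(43 + E)*7 = (43 - 119/10)*7 = (311/10)*7 = 2177/10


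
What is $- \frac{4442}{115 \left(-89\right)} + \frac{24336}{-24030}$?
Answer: $- \frac{3554}{6141} \approx -0.57873$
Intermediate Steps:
$- \frac{4442}{115 \left(-89\right)} + \frac{24336}{-24030} = - \frac{4442}{-10235} + 24336 \left(- \frac{1}{24030}\right) = \left(-4442\right) \left(- \frac{1}{10235}\right) - \frac{1352}{1335} = \frac{4442}{10235} - \frac{1352}{1335} = - \frac{3554}{6141}$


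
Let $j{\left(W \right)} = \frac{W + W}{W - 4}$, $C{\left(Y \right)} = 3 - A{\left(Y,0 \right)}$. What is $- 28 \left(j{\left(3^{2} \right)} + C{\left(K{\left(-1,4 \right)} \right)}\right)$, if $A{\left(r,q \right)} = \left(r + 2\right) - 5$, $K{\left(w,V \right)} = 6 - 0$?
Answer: $- \frac{504}{5} \approx -100.8$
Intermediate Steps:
$K{\left(w,V \right)} = 6$ ($K{\left(w,V \right)} = 6 + 0 = 6$)
$A{\left(r,q \right)} = -3 + r$ ($A{\left(r,q \right)} = \left(2 + r\right) - 5 = -3 + r$)
$C{\left(Y \right)} = 6 - Y$ ($C{\left(Y \right)} = 3 - \left(-3 + Y\right) = 6 - Y$)
$j{\left(W \right)} = \frac{2 W}{-4 + W}$
$- 28 \left(j{\left(3^{2} \right)} + C{\left(K{\left(-1,4 \right)} \right)}\right) = - 28 \left(\frac{2 \cdot 3^{2}}{-4 + 3^{2}} + \left(6 - 6\right)\right) = - 28 \left(2 \cdot 9 \frac{1}{-4 + 9} + \left(6 - 6\right)\right) = - 28 \left(2 \cdot 9 \cdot \frac{1}{5} + 0\right) = - 28 \left(\frac{18}{5} + 0\right) = \left(-28\right) \frac{18}{5} = - \frac{504}{5}$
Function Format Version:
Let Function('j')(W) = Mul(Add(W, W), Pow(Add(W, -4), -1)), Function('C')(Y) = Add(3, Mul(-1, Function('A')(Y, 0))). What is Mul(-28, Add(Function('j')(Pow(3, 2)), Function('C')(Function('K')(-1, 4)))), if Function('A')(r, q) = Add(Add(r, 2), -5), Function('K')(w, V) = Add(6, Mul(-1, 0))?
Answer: Rational(-504, 5) ≈ -100.80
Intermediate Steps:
Function('K')(w, V) = 6 (Function('K')(w, V) = Add(6, 0) = 6)
Function('A')(r, q) = Add(-3, r) (Function('A')(r, q) = Add(Add(2, r), -5) = Add(-3, r))
Function('C')(Y) = Add(6, Mul(-1, Y)) (Function('C')(Y) = Add(3, Mul(-1, Add(-3, Y))) = Add(3, Add(3, Mul(-1, Y))) = Add(6, Mul(-1, Y)))
Function('j')(W) = Mul(2, W, Pow(Add(-4, W), -1)) (Function('j')(W) = Mul(Mul(2, W), Pow(Add(-4, W), -1)) = Mul(2, W, Pow(Add(-4, W), -1)))
Mul(-28, Add(Function('j')(Pow(3, 2)), Function('C')(Function('K')(-1, 4)))) = Mul(-28, Add(Mul(2, Pow(3, 2), Pow(Add(-4, Pow(3, 2)), -1)), Add(6, Mul(-1, 6)))) = Mul(-28, Add(Mul(2, 9, Pow(Add(-4, 9), -1)), Add(6, -6))) = Mul(-28, Add(Mul(2, 9, Pow(5, -1)), 0)) = Mul(-28, Add(Mul(2, 9, Rational(1, 5)), 0)) = Mul(-28, Add(Rational(18, 5), 0)) = Mul(-28, Rational(18, 5)) = Rational(-504, 5)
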